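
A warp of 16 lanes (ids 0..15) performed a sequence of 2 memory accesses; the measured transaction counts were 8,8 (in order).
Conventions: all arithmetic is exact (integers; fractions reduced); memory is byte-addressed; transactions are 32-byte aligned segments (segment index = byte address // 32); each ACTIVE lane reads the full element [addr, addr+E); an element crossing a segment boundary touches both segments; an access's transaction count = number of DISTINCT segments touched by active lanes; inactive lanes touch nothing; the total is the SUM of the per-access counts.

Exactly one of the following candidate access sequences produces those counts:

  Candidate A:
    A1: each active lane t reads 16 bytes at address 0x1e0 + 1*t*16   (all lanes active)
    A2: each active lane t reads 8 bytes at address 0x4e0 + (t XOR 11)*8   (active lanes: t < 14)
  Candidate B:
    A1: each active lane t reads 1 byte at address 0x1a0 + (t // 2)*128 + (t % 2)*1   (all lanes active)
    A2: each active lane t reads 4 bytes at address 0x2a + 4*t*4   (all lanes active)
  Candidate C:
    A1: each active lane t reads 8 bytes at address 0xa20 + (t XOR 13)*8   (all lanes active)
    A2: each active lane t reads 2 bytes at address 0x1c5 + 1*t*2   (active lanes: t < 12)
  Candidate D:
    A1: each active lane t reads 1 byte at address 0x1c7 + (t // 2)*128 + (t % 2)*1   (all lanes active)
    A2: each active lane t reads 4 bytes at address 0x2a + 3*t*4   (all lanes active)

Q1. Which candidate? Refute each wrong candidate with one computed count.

A: A2 gives 4 transactions, not 8
C: A1 gives 4 transactions, not 8
D: A2 gives 7 transactions, not 8
B: all counts match (8,8)

Answer: B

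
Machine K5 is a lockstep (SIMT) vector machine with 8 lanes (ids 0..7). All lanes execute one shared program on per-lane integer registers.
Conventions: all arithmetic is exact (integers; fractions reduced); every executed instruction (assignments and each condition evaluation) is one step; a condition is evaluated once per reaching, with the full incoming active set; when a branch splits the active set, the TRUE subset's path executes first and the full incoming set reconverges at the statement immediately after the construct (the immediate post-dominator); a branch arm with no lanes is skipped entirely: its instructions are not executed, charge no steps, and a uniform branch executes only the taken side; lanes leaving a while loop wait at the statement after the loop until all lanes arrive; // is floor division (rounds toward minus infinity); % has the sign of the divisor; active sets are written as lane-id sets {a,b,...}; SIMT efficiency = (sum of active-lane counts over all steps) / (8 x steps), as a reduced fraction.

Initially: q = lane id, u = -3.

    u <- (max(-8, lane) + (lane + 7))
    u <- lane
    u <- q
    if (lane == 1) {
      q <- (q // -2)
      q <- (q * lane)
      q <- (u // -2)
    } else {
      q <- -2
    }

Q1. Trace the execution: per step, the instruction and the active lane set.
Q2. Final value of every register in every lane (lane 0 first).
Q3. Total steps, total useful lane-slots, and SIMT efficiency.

step 0: u <- (max(-8, lane) + (lane + 7)) {0,1,2,3,4,5,6,7}
step 1: u <- lane                    {0,1,2,3,4,5,6,7}
step 2: u <- q                       {0,1,2,3,4,5,6,7}
step 3: eval (lane == 1)             {0,1,2,3,4,5,6,7}
step 4: q <- (q // -2)               {1}
step 5: q <- (q * lane)              {1}
step 6: q <- (u // -2)               {1}
step 7: q <- -2                      {0,2,3,4,5,6,7}

Answer: 8 steps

q: -2,-1,-2,-2,-2,-2,-2,-2
u: 0,1,2,3,4,5,6,7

steps = 8; useful = 42; efficiency = 42/64 = 21/32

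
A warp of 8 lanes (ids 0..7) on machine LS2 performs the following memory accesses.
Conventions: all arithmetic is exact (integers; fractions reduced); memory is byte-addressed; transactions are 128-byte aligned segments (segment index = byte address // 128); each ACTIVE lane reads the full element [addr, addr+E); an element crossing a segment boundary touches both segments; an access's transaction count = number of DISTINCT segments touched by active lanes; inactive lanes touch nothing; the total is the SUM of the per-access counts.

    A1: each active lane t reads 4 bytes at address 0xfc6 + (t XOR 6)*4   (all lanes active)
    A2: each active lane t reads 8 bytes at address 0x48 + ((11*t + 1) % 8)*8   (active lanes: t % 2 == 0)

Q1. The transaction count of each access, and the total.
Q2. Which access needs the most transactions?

A1: 1 transaction
A2: 2 transactions

Answer: 1,2; total 3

Answer: A2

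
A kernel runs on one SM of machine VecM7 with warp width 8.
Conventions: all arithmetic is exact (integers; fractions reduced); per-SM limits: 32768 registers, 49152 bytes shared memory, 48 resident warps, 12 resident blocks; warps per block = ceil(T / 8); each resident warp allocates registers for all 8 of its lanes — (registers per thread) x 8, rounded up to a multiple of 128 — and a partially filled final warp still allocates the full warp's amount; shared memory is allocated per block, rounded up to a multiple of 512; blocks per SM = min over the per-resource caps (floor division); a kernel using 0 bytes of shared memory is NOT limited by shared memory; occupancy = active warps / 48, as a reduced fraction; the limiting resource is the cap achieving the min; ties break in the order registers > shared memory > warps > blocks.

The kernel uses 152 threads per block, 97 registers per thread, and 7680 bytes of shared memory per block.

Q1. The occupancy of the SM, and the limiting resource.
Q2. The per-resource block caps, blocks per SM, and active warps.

Answer: occupancy 19/48, limited by registers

registers: 1 block
shared memory: 6 blocks
warps: 2 blocks
blocks: 12 blocks

Answer: 1 block, 19 active warps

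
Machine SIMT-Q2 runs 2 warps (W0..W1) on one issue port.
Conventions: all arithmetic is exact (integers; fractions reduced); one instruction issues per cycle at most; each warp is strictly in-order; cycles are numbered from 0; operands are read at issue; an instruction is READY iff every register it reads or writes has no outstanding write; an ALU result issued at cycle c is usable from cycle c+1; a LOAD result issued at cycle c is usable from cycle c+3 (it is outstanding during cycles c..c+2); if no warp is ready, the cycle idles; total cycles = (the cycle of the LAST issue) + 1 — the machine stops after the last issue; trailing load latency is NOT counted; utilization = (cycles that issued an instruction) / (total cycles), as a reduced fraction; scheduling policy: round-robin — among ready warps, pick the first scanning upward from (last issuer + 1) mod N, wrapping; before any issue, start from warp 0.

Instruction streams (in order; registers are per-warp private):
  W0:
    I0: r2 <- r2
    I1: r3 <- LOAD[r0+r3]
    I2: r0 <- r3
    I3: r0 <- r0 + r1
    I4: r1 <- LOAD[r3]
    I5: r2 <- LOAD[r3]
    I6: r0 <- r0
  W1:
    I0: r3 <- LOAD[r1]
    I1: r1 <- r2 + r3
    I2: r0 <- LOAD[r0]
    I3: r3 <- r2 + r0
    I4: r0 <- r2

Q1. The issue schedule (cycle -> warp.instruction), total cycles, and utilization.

cycle 0: W0.I0
cycle 1: W1.I0
cycle 2: W0.I1
cycle 3: idle
cycle 4: W1.I1
cycle 5: W0.I2
cycle 6: W1.I2
cycle 7: W0.I3
cycle 8: W0.I4
cycle 9: W1.I3
cycle 10: W0.I5
cycle 11: W1.I4
cycle 12: W0.I6

Answer: 13 cycles, utilization 12/13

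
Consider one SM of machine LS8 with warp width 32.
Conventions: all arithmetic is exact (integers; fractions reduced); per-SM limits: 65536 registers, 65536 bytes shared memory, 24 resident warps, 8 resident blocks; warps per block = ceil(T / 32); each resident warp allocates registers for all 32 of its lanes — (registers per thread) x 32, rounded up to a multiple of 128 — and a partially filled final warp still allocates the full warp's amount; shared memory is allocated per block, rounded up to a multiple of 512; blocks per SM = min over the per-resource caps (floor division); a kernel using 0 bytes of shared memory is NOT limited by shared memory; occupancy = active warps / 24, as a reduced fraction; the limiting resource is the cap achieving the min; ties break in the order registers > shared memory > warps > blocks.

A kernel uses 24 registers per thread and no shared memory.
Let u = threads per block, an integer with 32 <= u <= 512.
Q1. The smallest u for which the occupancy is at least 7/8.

Answer: u = 65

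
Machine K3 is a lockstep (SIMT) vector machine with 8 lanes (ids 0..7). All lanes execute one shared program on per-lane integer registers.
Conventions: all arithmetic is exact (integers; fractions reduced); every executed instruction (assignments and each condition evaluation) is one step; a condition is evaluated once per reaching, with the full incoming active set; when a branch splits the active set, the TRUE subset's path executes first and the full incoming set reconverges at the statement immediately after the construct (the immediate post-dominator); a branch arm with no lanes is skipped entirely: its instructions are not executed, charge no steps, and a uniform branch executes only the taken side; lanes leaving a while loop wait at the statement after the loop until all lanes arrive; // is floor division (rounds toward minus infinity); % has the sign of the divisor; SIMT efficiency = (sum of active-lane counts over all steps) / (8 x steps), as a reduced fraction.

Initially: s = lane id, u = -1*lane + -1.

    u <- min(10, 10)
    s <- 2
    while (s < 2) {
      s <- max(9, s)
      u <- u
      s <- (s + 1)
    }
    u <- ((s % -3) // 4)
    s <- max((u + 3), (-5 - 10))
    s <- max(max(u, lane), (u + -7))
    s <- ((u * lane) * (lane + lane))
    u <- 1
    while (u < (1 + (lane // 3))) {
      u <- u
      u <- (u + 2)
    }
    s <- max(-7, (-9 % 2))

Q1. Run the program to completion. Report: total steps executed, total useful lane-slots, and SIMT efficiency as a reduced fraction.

Answer: 13 steps, 95 useful, 95/104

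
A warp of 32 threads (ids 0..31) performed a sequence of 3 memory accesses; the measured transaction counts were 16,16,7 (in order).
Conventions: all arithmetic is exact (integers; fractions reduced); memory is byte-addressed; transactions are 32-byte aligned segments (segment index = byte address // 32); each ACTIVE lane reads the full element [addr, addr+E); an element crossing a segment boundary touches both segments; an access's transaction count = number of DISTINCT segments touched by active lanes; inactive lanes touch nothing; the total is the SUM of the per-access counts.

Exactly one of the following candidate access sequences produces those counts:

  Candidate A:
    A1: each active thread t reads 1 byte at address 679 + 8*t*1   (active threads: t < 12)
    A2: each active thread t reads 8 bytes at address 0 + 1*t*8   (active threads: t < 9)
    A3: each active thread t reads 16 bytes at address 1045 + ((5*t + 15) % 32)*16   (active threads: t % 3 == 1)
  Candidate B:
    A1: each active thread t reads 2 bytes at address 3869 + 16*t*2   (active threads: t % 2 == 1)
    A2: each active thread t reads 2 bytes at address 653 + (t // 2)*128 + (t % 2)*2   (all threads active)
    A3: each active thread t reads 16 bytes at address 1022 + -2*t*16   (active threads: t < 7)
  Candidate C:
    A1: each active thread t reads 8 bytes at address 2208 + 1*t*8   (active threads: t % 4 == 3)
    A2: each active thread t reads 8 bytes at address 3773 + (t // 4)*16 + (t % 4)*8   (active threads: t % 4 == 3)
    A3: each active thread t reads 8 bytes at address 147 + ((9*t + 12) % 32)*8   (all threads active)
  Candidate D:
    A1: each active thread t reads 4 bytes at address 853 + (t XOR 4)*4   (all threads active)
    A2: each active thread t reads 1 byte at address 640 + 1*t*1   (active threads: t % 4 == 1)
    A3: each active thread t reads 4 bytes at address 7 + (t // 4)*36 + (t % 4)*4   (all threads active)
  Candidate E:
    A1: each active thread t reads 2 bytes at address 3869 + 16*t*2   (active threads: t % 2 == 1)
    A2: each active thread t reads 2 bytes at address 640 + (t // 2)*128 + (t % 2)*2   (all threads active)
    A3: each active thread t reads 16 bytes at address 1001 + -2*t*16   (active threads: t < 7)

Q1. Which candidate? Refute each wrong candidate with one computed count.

A: A1 gives 3 transactions, not 16
B: A3 gives 8 transactions, not 7
C: A1 gives 8 transactions, not 16
D: A1 gives 5 transactions, not 16
E: all counts match (16,16,7)

Answer: E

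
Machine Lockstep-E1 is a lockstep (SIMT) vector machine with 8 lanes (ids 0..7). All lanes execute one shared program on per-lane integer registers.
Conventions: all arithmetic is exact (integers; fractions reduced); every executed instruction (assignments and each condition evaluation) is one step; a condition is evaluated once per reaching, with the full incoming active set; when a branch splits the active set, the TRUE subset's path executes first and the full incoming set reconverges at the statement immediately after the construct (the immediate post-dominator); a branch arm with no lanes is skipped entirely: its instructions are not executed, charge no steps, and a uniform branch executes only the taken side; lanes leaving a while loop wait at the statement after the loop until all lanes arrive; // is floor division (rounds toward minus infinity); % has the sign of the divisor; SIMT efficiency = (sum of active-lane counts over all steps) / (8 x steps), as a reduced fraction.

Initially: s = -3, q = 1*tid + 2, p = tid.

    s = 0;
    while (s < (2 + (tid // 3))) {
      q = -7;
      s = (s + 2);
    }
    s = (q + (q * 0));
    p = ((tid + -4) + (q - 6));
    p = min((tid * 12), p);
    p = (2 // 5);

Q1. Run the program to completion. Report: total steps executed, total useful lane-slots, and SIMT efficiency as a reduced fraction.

Answer: 12 steps, 87 useful, 29/32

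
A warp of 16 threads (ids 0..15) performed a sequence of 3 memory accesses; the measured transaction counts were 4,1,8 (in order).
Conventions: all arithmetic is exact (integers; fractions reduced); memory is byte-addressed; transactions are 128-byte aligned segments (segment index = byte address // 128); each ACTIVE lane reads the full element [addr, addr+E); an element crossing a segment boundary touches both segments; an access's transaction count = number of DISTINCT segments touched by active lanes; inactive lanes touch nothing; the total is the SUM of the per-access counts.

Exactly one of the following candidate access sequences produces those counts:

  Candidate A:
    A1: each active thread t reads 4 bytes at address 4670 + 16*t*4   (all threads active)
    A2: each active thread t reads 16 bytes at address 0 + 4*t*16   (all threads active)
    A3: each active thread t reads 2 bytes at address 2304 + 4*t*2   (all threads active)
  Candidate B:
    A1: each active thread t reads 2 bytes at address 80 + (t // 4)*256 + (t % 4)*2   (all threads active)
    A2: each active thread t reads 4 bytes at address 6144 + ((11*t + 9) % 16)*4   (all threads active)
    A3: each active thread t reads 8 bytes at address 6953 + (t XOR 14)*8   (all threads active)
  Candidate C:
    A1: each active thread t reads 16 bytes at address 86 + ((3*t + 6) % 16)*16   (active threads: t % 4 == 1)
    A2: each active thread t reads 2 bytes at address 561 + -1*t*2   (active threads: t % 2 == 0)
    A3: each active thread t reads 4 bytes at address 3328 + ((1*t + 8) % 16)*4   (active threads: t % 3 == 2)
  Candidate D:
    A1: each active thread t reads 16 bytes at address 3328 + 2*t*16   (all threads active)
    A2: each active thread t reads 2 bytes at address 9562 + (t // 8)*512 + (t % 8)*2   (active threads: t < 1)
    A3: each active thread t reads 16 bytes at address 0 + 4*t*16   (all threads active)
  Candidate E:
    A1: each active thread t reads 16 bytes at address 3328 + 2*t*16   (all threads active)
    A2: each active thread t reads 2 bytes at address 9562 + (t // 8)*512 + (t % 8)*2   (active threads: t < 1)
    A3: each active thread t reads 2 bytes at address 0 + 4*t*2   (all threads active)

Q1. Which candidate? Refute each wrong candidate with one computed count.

A: A1 gives 9 transactions, not 4
B: A3 gives 2 transactions, not 8
C: A1 gives 3 transactions, not 4
E: A3 gives 1 transaction, not 8
D: all counts match (4,1,8)

Answer: D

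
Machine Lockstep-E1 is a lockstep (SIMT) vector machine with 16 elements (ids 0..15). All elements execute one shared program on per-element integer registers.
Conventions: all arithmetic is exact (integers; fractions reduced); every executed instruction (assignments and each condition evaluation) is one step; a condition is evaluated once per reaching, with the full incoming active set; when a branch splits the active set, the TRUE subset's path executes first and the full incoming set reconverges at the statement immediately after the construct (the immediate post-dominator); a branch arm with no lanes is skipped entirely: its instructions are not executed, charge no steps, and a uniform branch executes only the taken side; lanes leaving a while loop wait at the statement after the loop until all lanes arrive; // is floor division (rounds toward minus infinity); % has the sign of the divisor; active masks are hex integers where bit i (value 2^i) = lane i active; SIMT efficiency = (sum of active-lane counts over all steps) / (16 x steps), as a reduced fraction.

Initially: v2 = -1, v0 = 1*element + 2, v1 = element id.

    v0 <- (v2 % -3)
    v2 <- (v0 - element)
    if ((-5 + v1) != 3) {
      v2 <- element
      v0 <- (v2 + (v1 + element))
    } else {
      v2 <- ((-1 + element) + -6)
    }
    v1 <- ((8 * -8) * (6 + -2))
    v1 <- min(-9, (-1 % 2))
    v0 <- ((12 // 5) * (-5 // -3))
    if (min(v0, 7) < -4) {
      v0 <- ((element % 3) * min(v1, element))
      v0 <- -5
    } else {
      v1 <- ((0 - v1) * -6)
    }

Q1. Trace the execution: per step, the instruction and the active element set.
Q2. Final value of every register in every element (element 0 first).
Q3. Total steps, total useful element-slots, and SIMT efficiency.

step 0: v0 <- (v2 % -3)              0xffff
step 1: v2 <- (v0 - element)         0xffff
step 2: eval ((-5 + v1) != 3)        0xffff
step 3: v2 <- element                0xfeff
step 4: v0 <- (v2 + (v1 + element))  0xfeff
step 5: v2 <- ((-1 + element) + -6)  0x0100
step 6: v1 <- ((8 * -8) * (6 + -2))  0xffff
step 7: v1 <- min(-9, (-1 % 2))      0xffff
step 8: v0 <- ((12 // 5) * (-5 // -3)) 0xffff
step 9: eval (min(v0, 7) < -4)       0xffff
step 10: v1 <- ((0 - v1) * -6)        0xffff

Answer: 11 steps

v2: 0,1,2,3,4,5,6,7,1,9,10,11,12,13,14,15
v0: 2,2,2,2,2,2,2,2,2,2,2,2,2,2,2,2
v1: -54,-54,-54,-54,-54,-54,-54,-54,-54,-54,-54,-54,-54,-54,-54,-54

steps = 11; useful = 159; efficiency = 159/176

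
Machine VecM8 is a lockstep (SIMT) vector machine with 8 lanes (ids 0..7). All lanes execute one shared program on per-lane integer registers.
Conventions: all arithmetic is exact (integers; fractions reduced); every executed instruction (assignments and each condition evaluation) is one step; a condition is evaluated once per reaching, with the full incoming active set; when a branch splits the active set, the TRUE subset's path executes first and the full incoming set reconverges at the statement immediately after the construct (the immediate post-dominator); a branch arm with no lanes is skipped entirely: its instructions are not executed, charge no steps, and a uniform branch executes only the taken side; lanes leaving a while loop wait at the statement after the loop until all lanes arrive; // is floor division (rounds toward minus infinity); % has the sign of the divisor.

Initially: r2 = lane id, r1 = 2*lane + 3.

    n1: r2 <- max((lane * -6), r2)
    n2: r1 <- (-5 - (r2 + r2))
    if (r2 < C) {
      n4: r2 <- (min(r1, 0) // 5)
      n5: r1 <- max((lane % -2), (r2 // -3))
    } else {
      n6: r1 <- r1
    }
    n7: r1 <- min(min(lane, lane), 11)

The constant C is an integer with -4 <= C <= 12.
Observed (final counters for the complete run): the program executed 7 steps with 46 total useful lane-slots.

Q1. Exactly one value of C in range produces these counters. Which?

Answer: C = 6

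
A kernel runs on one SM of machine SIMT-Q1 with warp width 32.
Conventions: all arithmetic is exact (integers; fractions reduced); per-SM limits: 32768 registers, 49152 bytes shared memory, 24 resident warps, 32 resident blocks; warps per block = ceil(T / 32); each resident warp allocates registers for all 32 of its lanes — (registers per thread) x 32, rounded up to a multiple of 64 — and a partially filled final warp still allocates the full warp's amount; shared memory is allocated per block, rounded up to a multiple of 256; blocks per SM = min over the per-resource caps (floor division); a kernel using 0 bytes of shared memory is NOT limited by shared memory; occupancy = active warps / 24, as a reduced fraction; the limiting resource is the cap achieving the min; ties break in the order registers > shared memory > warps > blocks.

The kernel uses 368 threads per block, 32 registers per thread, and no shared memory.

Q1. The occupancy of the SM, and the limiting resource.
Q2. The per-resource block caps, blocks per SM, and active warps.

Answer: occupancy 1, limited by registers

registers: 2 blocks
shared memory: no limit (kernel uses none)
warps: 2 blocks
blocks: 32 blocks

Answer: 2 blocks, 24 active warps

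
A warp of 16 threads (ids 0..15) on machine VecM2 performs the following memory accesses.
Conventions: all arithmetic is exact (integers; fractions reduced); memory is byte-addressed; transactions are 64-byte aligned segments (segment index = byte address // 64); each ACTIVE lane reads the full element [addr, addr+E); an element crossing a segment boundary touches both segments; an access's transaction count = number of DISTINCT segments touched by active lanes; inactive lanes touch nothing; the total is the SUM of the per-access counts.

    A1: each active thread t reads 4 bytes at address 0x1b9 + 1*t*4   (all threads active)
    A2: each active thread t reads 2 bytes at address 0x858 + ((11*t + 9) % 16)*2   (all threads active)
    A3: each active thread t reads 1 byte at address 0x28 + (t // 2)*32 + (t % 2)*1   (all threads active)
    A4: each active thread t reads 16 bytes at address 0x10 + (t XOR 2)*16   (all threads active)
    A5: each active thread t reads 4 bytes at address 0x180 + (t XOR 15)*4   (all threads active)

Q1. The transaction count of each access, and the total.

A1: 2 transactions
A2: 1 transaction
A3: 5 transactions
A4: 5 transactions
A5: 1 transaction

Answer: 2,1,5,5,1; total 14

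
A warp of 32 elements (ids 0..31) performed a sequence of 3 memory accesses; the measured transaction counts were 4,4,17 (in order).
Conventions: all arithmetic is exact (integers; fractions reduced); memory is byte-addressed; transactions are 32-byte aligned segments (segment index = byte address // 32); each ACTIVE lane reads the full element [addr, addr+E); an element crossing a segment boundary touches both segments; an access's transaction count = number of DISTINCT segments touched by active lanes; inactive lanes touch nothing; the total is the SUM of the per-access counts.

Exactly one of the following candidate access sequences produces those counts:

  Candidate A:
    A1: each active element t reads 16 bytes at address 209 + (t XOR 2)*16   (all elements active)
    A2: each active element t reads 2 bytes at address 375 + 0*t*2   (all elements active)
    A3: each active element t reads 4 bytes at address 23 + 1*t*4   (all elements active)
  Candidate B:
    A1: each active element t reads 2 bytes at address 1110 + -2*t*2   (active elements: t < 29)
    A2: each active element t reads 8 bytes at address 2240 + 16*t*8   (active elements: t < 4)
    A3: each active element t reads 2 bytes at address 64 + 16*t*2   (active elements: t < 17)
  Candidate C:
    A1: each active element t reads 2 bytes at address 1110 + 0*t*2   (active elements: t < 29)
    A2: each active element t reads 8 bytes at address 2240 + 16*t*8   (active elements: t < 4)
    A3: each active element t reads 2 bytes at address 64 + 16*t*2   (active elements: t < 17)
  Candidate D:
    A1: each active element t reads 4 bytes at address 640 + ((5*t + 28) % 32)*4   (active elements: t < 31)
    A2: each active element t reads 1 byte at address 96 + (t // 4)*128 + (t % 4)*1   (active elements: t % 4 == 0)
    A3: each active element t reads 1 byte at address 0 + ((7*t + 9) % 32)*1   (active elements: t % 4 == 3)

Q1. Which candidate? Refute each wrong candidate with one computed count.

A: A1 gives 17 transactions, not 4
C: A1 gives 1 transaction, not 4
D: A2 gives 8 transactions, not 4
B: all counts match (4,4,17)

Answer: B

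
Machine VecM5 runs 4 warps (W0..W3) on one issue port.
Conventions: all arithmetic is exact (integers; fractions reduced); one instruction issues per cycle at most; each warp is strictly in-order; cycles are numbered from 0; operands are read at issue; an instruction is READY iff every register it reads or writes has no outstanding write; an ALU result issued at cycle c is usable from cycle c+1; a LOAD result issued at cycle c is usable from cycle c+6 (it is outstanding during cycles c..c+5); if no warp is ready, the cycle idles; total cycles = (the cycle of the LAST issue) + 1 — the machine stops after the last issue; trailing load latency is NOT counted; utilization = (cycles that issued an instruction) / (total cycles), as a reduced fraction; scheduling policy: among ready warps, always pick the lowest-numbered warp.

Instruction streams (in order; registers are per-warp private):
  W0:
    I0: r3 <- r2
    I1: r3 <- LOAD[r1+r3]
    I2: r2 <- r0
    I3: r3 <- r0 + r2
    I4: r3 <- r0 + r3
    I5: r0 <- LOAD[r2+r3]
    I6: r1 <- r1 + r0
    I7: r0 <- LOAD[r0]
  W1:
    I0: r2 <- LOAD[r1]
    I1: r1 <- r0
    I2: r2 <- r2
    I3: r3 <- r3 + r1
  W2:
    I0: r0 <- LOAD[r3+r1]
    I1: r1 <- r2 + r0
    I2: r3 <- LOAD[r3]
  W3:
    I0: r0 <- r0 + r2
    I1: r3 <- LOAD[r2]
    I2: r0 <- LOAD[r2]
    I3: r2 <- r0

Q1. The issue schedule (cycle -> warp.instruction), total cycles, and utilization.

cycle 0: W0.I0
cycle 1: W0.I1
cycle 2: W0.I2
cycle 3: W1.I0
cycle 4: W1.I1
cycle 5: W2.I0
cycle 6: W3.I0
cycle 7: W0.I3
cycle 8: W0.I4
cycle 9: W0.I5
cycle 10: W1.I2
cycle 11: W1.I3
cycle 12: W2.I1
cycle 13: W2.I2
cycle 14: W3.I1
cycle 15: W0.I6
cycle 16: W0.I7
cycle 17: W3.I2
cycle 18: idle
cycle 19: idle
cycle 20: idle
cycle 21: idle
cycle 22: idle
cycle 23: W3.I3

Answer: 24 cycles, utilization 19/24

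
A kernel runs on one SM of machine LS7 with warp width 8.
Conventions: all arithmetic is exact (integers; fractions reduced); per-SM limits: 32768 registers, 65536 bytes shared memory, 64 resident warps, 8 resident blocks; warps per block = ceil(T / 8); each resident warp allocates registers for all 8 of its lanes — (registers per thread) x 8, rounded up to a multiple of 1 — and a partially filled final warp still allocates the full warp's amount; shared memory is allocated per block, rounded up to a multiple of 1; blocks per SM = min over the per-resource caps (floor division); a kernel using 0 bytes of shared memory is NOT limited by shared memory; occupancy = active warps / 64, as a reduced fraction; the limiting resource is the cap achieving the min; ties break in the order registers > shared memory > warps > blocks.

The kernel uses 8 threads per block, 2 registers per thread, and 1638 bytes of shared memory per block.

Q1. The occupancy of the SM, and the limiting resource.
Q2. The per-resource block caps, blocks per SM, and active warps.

Answer: occupancy 1/8, limited by blocks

registers: 2048 blocks
shared memory: 40 blocks
warps: 64 blocks
blocks: 8 blocks

Answer: 8 blocks, 8 active warps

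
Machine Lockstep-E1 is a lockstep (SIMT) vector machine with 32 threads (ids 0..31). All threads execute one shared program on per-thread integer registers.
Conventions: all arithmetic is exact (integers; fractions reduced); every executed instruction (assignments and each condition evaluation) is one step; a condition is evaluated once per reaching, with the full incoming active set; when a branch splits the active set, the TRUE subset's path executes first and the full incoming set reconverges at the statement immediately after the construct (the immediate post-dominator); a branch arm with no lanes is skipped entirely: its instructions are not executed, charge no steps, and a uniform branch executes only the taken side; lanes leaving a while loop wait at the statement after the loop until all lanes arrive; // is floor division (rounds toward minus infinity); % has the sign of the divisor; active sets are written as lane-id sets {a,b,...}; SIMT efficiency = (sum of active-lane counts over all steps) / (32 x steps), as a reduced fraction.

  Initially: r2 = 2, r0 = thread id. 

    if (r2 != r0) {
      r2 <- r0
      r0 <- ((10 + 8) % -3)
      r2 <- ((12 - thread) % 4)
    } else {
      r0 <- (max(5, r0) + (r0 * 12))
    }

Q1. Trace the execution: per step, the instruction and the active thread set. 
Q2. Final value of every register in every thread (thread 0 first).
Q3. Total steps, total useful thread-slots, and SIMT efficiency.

step 0: eval (r2 != r0)              {0,1,2,3,4,5,6,7,8,9,10,11,12,13,14,15,16,17,18,19,20,21,22,23,24,25,26,27,28,29,30,31}
step 1: r2 <- r0                     {0,1,3,4,5,6,7,8,9,10,11,12,13,14,15,16,17,18,19,20,21,22,23,24,25,26,27,28,29,30,31}
step 2: r0 <- ((10 + 8) % -3)        {0,1,3,4,5,6,7,8,9,10,11,12,13,14,15,16,17,18,19,20,21,22,23,24,25,26,27,28,29,30,31}
step 3: r2 <- ((12 - thread) % 4)    {0,1,3,4,5,6,7,8,9,10,11,12,13,14,15,16,17,18,19,20,21,22,23,24,25,26,27,28,29,30,31}
step 4: r0 <- (max(5, r0) + (r0 * 12)) {2}

Answer: 5 steps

r2: 0,3,2,1,0,3,2,1,0,3,2,1,0,3,2,1,0,3,2,1,0,3,2,1,0,3,2,1,0,3,2,1
r0: 0,0,29,0,0,0,0,0,0,0,0,0,0,0,0,0,0,0,0,0,0,0,0,0,0,0,0,0,0,0,0,0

steps = 5; useful = 126; efficiency = 126/160 = 63/80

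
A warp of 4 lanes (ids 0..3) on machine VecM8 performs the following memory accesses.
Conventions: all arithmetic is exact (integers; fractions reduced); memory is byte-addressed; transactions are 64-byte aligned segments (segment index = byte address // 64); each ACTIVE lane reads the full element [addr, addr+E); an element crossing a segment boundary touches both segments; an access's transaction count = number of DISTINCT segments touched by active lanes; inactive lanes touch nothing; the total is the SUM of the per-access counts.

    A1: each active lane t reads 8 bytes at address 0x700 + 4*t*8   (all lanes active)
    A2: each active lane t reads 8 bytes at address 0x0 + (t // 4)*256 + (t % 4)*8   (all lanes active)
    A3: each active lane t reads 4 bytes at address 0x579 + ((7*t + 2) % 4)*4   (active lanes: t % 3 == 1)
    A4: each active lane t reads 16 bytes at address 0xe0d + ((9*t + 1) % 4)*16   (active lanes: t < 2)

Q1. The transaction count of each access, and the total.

A1: 2 transactions
A2: 1 transaction
A3: 2 transactions
A4: 1 transaction

Answer: 2,1,2,1; total 6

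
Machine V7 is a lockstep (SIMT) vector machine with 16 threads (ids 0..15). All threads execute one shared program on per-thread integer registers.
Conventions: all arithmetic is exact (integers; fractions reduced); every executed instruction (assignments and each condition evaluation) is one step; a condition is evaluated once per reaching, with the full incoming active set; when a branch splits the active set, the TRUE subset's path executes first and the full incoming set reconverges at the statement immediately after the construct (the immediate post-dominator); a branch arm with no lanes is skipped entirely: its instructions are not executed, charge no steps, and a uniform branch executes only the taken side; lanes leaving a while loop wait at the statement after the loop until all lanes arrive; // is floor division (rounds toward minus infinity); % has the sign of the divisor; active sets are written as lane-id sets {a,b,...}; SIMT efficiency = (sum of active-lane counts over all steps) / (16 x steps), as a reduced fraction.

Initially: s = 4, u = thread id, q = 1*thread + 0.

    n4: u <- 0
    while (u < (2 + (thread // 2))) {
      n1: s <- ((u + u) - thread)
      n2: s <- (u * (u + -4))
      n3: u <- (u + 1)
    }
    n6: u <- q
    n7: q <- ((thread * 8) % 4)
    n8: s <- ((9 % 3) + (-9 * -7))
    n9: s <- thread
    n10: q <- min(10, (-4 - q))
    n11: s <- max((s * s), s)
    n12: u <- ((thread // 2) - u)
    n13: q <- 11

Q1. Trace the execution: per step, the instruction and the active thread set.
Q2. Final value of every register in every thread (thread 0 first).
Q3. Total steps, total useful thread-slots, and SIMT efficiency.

step 0: u <- 0                       {0,1,2,3,4,5,6,7,8,9,10,11,12,13,14,15}
step 1: eval (u < (2 + (thread // 2))) {0,1,2,3,4,5,6,7,8,9,10,11,12,13,14,15}
step 2: s <- ((u + u) - thread)      {0,1,2,3,4,5,6,7,8,9,10,11,12,13,14,15}
step 3: s <- (u * (u + -4))          {0,1,2,3,4,5,6,7,8,9,10,11,12,13,14,15}
step 4: u <- (u + 1)                 {0,1,2,3,4,5,6,7,8,9,10,11,12,13,14,15}
step 5: eval (u < (2 + (thread // 2))) {0,1,2,3,4,5,6,7,8,9,10,11,12,13,14,15}
step 6: s <- ((u + u) - thread)      {0,1,2,3,4,5,6,7,8,9,10,11,12,13,14,15}
step 7: s <- (u * (u + -4))          {0,1,2,3,4,5,6,7,8,9,10,11,12,13,14,15}
step 8: u <- (u + 1)                 {0,1,2,3,4,5,6,7,8,9,10,11,12,13,14,15}
step 9: eval (u < (2 + (thread // 2))) {0,1,2,3,4,5,6,7,8,9,10,11,12,13,14,15}
step 10: s <- ((u + u) - thread)      {2,3,4,5,6,7,8,9,10,11,12,13,14,15}
step 11: s <- (u * (u + -4))          {2,3,4,5,6,7,8,9,10,11,12,13,14,15}
step 12: u <- (u + 1)                 {2,3,4,5,6,7,8,9,10,11,12,13,14,15}
step 13: eval (u < (2 + (thread // 2))) {2,3,4,5,6,7,8,9,10,11,12,13,14,15}
step 14: s <- ((u + u) - thread)      {4,5,6,7,8,9,10,11,12,13,14,15}
step 15: s <- (u * (u + -4))          {4,5,6,7,8,9,10,11,12,13,14,15}
step 16: u <- (u + 1)                 {4,5,6,7,8,9,10,11,12,13,14,15}
step 17: eval (u < (2 + (thread // 2))) {4,5,6,7,8,9,10,11,12,13,14,15}
step 18: s <- ((u + u) - thread)      {6,7,8,9,10,11,12,13,14,15}
step 19: s <- (u * (u + -4))          {6,7,8,9,10,11,12,13,14,15}
step 20: u <- (u + 1)                 {6,7,8,9,10,11,12,13,14,15}
step 21: eval (u < (2 + (thread // 2))) {6,7,8,9,10,11,12,13,14,15}
step 22: s <- ((u + u) - thread)      {8,9,10,11,12,13,14,15}
step 23: s <- (u * (u + -4))          {8,9,10,11,12,13,14,15}
step 24: u <- (u + 1)                 {8,9,10,11,12,13,14,15}
step 25: eval (u < (2 + (thread // 2))) {8,9,10,11,12,13,14,15}
step 26: s <- ((u + u) - thread)      {10,11,12,13,14,15}
step 27: s <- (u * (u + -4))          {10,11,12,13,14,15}
step 28: u <- (u + 1)                 {10,11,12,13,14,15}
step 29: eval (u < (2 + (thread // 2))) {10,11,12,13,14,15}
step 30: s <- ((u + u) - thread)      {12,13,14,15}
step 31: s <- (u * (u + -4))          {12,13,14,15}
step 32: u <- (u + 1)                 {12,13,14,15}
step 33: eval (u < (2 + (thread // 2))) {12,13,14,15}
step 34: s <- ((u + u) - thread)      {14,15}
step 35: s <- (u * (u + -4))          {14,15}
step 36: u <- (u + 1)                 {14,15}
step 37: eval (u < (2 + (thread // 2))) {14,15}
step 38: u <- q                       {0,1,2,3,4,5,6,7,8,9,10,11,12,13,14,15}
step 39: q <- ((thread * 8) % 4)      {0,1,2,3,4,5,6,7,8,9,10,11,12,13,14,15}
step 40: s <- ((9 % 3) + (-9 * -7))   {0,1,2,3,4,5,6,7,8,9,10,11,12,13,14,15}
step 41: s <- thread                  {0,1,2,3,4,5,6,7,8,9,10,11,12,13,14,15}
step 42: q <- min(10, (-4 - q))       {0,1,2,3,4,5,6,7,8,9,10,11,12,13,14,15}
step 43: s <- max((s * s), s)         {0,1,2,3,4,5,6,7,8,9,10,11,12,13,14,15}
step 44: u <- ((thread // 2) - u)     {0,1,2,3,4,5,6,7,8,9,10,11,12,13,14,15}
step 45: q <- 11                      {0,1,2,3,4,5,6,7,8,9,10,11,12,13,14,15}

Answer: 46 steps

s: 0,1,4,9,16,25,36,49,64,81,100,121,144,169,196,225
u: 0,-1,-1,-2,-2,-3,-3,-4,-4,-5,-5,-6,-6,-7,-7,-8
q: 11,11,11,11,11,11,11,11,11,11,11,11,11,11,11,11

steps = 46; useful = 512; efficiency = 512/736 = 16/23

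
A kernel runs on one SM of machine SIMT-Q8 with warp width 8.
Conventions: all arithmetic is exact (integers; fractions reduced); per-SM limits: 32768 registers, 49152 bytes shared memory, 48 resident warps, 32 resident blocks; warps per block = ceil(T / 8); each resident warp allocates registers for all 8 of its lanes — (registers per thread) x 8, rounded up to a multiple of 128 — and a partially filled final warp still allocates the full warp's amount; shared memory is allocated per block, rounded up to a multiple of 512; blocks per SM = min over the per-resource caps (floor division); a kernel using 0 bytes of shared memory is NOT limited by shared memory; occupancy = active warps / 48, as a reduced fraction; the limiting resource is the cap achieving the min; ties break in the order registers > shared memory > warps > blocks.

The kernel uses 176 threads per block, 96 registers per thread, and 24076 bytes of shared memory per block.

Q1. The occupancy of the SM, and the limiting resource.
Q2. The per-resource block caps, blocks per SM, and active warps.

Answer: occupancy 11/24, limited by registers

registers: 1 block
shared memory: 2 blocks
warps: 2 blocks
blocks: 32 blocks

Answer: 1 block, 22 active warps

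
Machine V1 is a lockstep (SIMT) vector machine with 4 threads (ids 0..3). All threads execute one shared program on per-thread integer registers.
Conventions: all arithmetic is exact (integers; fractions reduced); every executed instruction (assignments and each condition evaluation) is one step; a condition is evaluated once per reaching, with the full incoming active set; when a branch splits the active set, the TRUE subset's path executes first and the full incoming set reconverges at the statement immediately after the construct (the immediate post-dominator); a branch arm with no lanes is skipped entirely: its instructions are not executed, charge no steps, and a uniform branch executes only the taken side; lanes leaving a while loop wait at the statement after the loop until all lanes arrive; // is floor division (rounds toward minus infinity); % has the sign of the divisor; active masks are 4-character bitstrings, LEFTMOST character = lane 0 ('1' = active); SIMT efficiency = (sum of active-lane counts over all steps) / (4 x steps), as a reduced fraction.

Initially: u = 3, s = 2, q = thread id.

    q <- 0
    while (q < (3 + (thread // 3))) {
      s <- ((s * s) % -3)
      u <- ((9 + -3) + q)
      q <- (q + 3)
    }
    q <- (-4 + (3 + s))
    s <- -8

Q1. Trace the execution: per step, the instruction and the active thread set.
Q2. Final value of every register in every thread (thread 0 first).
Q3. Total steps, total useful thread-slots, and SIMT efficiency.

step 0: q <- 0                       1111
step 1: eval (q < (3 + (thread // 3))) 1111
step 2: s <- ((s * s) % -3)          1111
step 3: u <- ((9 + -3) + q)          1111
step 4: q <- (q + 3)                 1111
step 5: eval (q < (3 + (thread // 3))) 1111
step 6: s <- ((s * s) % -3)          0001
step 7: u <- ((9 + -3) + q)          0001
step 8: q <- (q + 3)                 0001
step 9: eval (q < (3 + (thread // 3))) 0001
step 10: q <- (-4 + (3 + s))          1111
step 11: s <- -8                      1111

Answer: 12 steps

u: 6,6,6,9
s: -8,-8,-8,-8
q: -3,-3,-3,-3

steps = 12; useful = 36; efficiency = 36/48 = 3/4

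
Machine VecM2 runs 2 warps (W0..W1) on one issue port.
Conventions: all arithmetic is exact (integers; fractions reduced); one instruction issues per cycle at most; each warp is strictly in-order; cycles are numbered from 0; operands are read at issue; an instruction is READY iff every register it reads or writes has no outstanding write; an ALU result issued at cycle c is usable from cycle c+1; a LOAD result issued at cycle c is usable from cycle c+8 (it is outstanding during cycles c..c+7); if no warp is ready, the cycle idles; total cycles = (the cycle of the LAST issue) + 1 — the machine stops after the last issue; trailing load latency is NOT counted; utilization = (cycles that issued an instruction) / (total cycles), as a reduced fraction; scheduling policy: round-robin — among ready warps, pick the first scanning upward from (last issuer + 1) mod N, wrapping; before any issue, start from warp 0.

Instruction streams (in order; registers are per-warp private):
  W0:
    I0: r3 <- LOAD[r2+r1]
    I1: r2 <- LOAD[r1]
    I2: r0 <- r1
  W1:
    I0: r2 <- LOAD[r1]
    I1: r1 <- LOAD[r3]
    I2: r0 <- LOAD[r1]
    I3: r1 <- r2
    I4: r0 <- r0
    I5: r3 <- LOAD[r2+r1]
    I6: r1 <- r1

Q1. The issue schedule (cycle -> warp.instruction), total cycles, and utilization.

cycle 0: W0.I0
cycle 1: W1.I0
cycle 2: W0.I1
cycle 3: W1.I1
cycle 4: W0.I2
cycle 5: idle
cycle 6: idle
cycle 7: idle
cycle 8: idle
cycle 9: idle
cycle 10: idle
cycle 11: W1.I2
cycle 12: W1.I3
cycle 13: idle
cycle 14: idle
cycle 15: idle
cycle 16: idle
cycle 17: idle
cycle 18: idle
cycle 19: W1.I4
cycle 20: W1.I5
cycle 21: W1.I6

Answer: 22 cycles, utilization 5/11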